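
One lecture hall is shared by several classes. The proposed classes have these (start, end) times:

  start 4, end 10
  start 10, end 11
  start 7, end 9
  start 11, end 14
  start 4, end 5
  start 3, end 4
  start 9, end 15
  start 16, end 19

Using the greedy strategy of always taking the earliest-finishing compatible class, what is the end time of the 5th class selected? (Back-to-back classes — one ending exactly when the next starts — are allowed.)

14

Sorted by end: (3,4)  (4,5)  (7,9)  (4,10)  (10,11)  (11,14)  (9,15)  (16,19)
take (3,4); take (4,5); take (7,9); take (10,11); take (11,14); take (16,19).
Selected: (3,4) (4,5) (7,9) (10,11) (11,14) (16,19)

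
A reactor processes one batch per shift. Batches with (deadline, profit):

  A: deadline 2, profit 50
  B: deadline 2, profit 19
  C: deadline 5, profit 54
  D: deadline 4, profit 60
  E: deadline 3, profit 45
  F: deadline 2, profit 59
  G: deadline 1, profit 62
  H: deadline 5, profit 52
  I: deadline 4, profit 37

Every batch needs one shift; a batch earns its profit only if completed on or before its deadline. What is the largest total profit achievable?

287

Take jobs in profit order; each goes to the latest open slot no later than its deadline.
By profit: G(d1,62), D(d4,60), F(d2,59), C(d5,54), H(d5,52), A(d2,50), E(d3,45), I(d4,37), B(d2,19)
G→slot 1; D→slot 4; F→slot 2; C→slot 5; H→slot 3; A skipped; E skipped; I skipped; B skipped.
Profit = 62 + 59 + 52 + 60 + 54 = 287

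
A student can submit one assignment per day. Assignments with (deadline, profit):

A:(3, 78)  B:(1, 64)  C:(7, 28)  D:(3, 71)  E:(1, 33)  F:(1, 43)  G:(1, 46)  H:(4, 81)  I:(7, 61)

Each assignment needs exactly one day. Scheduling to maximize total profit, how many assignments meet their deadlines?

6

By profit: H(d4,81), A(d3,78), D(d3,71), B(d1,64), I(d7,61), G(d1,46), F(d1,43), E(d1,33), C(d7,28)
H→slot 4; A→slot 3; D→slot 2; B→slot 1; I→slot 7; G skipped; F skipped; E skipped; C→slot 6.
6 of 9 scheduled.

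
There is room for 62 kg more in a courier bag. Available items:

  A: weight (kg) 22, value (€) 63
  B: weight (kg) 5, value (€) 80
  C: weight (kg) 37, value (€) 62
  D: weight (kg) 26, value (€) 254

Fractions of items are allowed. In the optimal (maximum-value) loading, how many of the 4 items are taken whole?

Greedy by value/weight ratio, highest first.
Order: B (80/5=16.00) > D (254/26=9.77) > A (63/22=2.86) > C (62/37=1.68)
Fill: take B (5 @ 80) → take D (26 @ 254) → take A (22 @ 63) → take 9/37 of C → 15.08; 62/62 used.
3 item(s) taken whole; one partial (take 9/37 of C).

3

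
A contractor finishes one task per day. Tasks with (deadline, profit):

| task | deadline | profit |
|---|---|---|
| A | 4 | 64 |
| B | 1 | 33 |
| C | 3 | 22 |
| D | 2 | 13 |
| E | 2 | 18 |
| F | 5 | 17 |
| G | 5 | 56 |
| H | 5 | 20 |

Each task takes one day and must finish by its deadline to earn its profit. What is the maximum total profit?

195

Take jobs in profit order; each goes to the latest open slot no later than its deadline.
By profit: A(d4,64), G(d5,56), B(d1,33), C(d3,22), H(d5,20), E(d2,18), F(d5,17), D(d2,13)
A→slot 4; G→slot 5; B→slot 1; C→slot 3; H→slot 2; E skipped; F skipped; D skipped.
Profit = 33 + 20 + 22 + 64 + 56 = 195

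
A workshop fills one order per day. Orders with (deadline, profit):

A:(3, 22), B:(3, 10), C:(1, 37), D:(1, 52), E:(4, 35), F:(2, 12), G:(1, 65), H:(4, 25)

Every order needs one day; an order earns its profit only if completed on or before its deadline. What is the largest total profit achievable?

Profit order: G=65 D=52 C=37 E=35 H=25 A=22 F=12 B=10
Assign: G→slot 1, D skipped, C skipped, E→slot 4, H→slot 3, A→slot 2, F skipped, B skipped.
Slots: [1:G] [2:A] [3:H] [4:E]
Profit = 65 + 22 + 25 + 35 = 147

147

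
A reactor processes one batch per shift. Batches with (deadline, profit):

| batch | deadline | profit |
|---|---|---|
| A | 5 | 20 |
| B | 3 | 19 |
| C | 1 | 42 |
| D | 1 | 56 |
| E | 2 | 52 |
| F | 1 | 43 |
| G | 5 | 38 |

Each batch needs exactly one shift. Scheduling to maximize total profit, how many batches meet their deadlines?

Sort by profit descending; place each in the latest free slot ≤ its deadline.
Profit order: D=56 E=52 F=43 C=42 G=38 A=20 B=19
Assign: D→slot 1, E→slot 2, F skipped, C skipped, G→slot 5, A→slot 4, B→slot 3.
Slots: [1:D] [2:E] [3:B] [4:A] [5:G]
5 of 7 scheduled.

5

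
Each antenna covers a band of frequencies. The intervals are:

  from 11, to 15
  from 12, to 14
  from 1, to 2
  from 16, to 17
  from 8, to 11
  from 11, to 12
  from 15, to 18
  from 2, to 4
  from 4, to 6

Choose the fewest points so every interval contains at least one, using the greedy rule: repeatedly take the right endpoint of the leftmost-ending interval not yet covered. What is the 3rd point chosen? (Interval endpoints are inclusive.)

Sort by right endpoint; whenever an interval is uncovered, place a point at its right end.
Sorted: [1,2] [2,4] [4,6] [8,11] [11,12] [12,14] [11,15] [16,17] [15,18]
{[1,2],[2,4]} hit by 2; {[4,6]} hit by 6; {[8,11],[11,12]} hit by 11; {[12,14],[11,15]} hit by 14; {[16,17],[15,18]} hit by 17.
Points: 2, 6, 11, 14, 17 (5 total).

11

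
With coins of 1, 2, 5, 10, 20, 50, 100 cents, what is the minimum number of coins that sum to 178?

178 = 1×100 + 1×50 + 1×20 + 1×5 + 1×2 + 1×1
Total coins = 1 + 1 + 1 + 1 + 1 + 1 = 6

6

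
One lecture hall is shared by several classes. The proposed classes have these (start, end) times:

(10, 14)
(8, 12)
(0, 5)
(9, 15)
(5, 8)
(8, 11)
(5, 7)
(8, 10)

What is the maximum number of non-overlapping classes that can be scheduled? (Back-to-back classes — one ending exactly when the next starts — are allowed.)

Order by finish time; keep every interval that doesn't clash with the previous kept one.
Sorted by end: (0,5)  (5,7)  (5,8)  (8,10)  (8,11)  (8,12)  (10,14)  (9,15)
take (0,5); take (5,7); skip (5,8); take (8,10); skip (8,12); take (10,14); skip (9,15).
Selected 4 classes.

4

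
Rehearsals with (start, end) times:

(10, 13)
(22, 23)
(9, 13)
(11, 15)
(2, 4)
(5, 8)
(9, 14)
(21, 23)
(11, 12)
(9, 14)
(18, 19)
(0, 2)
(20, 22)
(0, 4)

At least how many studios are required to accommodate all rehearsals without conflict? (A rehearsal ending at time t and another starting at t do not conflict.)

6

Events (time:±→running): 0:+→1 0:+→2 2:-→1 2:+→2 4:-→1 4:-→0 5:+→1 8:-→0 9:+→1 9:+→2 9:+→3 10:+→4 11:+→5 11:+→6 … peak 6.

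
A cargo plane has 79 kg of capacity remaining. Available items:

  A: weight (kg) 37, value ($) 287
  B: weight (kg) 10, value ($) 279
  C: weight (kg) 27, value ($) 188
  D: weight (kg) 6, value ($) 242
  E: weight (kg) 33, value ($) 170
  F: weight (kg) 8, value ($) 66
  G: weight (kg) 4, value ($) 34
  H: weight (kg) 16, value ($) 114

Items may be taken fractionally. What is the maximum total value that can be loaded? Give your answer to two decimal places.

1007.75

Order: D (242/6=40.33) > B (279/10=27.90) > G (34/4=8.50) > F (66/8=8.25) > A (287/37=7.76) > H (114/16=7.12) > C (188/27=6.96) > E (170/33=5.15)
Fill: take D (6 @ 242) → take B (10 @ 279) → take G (4 @ 34) → take F (8 @ 66) → take A (37 @ 287) → take 14/16 of H → 99.75; 79/79 used.
Total value = 1007.75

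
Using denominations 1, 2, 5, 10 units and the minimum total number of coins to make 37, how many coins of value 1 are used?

0

Greedy: take as many of the largest coin as possible, then repeat with the remainder.
37 − 3×10→7 − 1×5→2 − 1×2→0
Count of 1: 0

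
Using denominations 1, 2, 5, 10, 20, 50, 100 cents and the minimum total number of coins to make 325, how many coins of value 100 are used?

3

Greedy: take as many of the largest coin as possible, then repeat with the remainder.
325 − 3×100→25 − 1×20→5 − 1×5→0
Count of 100: 3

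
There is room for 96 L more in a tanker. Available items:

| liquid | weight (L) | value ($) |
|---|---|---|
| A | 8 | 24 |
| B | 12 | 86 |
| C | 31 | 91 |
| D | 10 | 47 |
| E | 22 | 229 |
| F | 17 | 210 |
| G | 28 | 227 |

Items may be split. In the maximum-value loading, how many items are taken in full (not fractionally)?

Sort by value per unit weight and fill in that order.
Ratios (sorted): F 12.35, E 10.41, G 8.11, B 7.17, D 4.70, A 3.00, C 2.94
take F (17 @ 210); take E (22 @ 229); take G (28 @ 227); take B (12 @ 86); take D (10 @ 47); take 7/8 of A → 21.00. Capacity used 96/96.
5 item(s) taken whole; one partial (take 7/8 of A).

5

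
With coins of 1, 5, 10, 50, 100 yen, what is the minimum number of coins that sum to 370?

6

370 − 3×100→70 − 1×50→20 − 2×10→0
Total coins = 3 + 1 + 2 = 6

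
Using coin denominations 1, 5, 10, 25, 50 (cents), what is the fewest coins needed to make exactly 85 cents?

Use the largest denomination that fits, subtract, and repeat.
85 = 1×50 + 1×25 + 1×10
Total coins = 1 + 1 + 1 = 3

3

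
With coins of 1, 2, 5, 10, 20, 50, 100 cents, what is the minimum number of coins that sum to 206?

4

Greedy: take as many of the largest coin as possible, then repeat with the remainder.
206 − 2×100→6 − 1×5→1 − 1×1→0
Total coins = 2 + 1 + 1 = 4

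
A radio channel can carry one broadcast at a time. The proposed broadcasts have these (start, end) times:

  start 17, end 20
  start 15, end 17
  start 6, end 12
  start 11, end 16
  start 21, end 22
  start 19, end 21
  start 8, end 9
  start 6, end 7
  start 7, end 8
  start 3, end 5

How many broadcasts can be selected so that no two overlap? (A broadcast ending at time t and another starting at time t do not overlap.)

7

Order by finish time; keep every interval that doesn't clash with the previous kept one.
By end time: (3,5), (6,7), (7,8), (8,9), (6,12), (11,16), (15,17), (17,20), (19,21), (21,22).
Pick (3,5); next start ≥ 5 → (6,7); next start ≥ 7 → (7,8); next start ≥ 8 → (8,9); next start ≥ 9 → (11,16); next start ≥ 16 → (17,20); next start ≥ 20 → (21,22).
Selected 7 broadcasts.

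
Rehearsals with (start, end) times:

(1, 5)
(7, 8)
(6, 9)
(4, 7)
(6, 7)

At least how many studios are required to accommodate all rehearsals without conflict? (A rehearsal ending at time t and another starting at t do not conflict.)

3

Events (time:±→running): 1:+→1 4:+→2 5:-→1 6:+→2 6:+→3 … peak 3.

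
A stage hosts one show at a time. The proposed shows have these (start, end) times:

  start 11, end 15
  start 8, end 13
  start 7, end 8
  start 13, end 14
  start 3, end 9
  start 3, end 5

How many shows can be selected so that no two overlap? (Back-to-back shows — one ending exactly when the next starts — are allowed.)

Sorted by end: (3,5)  (7,8)  (3,9)  (8,13)  (13,14)  (11,15)
take (3,5); take (7,8); skip (3,9); take (8,13); take (13,14).
Selected 4 shows.

4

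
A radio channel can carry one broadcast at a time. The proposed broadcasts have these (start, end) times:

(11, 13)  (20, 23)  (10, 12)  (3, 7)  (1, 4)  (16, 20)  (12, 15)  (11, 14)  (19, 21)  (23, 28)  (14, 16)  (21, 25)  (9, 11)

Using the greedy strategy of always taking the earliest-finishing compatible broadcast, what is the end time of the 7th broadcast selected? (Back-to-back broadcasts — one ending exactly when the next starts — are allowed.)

28

Sort by end time and greedily take each interval whose start is ≥ the last chosen end.
By end time: (1,4), (3,7), (9,11), (10,12), (11,13), (11,14), (12,15), (14,16), (16,20), (19,21), (20,23), (21,25), (23,28).
Pick (1,4); next start ≥ 4 → (9,11); next start ≥ 11 → (11,13); next start ≥ 13 → (14,16); next start ≥ 16 → (16,20); next start ≥ 20 → (20,23); next start ≥ 23 → (23,28).
Selected: (1,4) (9,11) (11,13) (14,16) (16,20) (20,23) (23,28)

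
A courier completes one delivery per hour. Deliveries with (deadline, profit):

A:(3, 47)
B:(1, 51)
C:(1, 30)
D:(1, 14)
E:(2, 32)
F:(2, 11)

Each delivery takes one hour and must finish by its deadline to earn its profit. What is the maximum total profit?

130

Take jobs in profit order; each goes to the latest open slot no later than its deadline.
Profit order: B=51 A=47 E=32 C=30 D=14 F=11
Assign: B→slot 1, A→slot 3, E→slot 2, C skipped, D skipped, F skipped.
Slots: [1:B] [2:E] [3:A]
Profit = 51 + 32 + 47 = 130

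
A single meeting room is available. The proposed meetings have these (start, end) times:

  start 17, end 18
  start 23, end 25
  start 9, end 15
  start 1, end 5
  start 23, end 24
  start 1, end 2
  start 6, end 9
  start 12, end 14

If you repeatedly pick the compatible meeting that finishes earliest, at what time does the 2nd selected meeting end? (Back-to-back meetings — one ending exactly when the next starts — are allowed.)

Sorted by end: (1,2)  (1,5)  (6,9)  (12,14)  (9,15)  (17,18)  (23,24)  (23,25)
take (1,2); take (6,9); take (12,14); skip (9,15); take (17,18); take (23,24).
Selected: (1,2) (6,9) (12,14) (17,18) (23,24)

9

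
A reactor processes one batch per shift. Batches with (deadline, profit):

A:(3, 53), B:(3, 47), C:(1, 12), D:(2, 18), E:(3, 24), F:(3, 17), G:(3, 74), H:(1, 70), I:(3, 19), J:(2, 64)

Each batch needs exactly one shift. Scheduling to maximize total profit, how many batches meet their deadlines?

3

Profit order: G=74 H=70 J=64 A=53 B=47 E=24 I=19 D=18 F=17 C=12
Assign: G→slot 3, H→slot 1, J→slot 2, A skipped, B skipped, E skipped, I skipped, D skipped, F skipped, C skipped.
Slots: [1:H] [2:J] [3:G]
3 of 10 scheduled.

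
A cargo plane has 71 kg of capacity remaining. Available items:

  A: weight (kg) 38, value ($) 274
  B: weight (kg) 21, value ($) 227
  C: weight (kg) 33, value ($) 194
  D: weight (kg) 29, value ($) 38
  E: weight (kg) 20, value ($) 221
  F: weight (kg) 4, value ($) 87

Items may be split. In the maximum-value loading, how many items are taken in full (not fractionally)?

3

Order: F (87/4=21.75) > E (221/20=11.05) > B (227/21=10.81) > A (274/38=7.21) > C (194/33=5.88) > D (38/29=1.31)
Fill: take F (4 @ 87) → take E (20 @ 221) → take B (21 @ 227) → take 26/38 of A → 187.47; 71/71 used.
3 item(s) taken whole; one partial (take 26/38 of A).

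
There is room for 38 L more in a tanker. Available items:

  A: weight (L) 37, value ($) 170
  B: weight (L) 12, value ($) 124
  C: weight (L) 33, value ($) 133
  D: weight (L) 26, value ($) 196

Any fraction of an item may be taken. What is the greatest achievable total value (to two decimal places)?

320.00

Greedy by value/weight ratio, highest first.
Order: B (124/12=10.33) > D (196/26=7.54) > A (170/37=4.59) > C (133/33=4.03)
Fill: take B (12 @ 124) → take D (26 @ 196); 38/38 used.
Total value = 320.00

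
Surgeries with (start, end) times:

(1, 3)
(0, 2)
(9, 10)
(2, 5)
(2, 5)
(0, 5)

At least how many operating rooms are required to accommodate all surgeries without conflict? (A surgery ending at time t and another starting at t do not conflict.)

starts: [0, 0, 1, 2, 2, 9]
ends:   [2, 3, 5, 5, 5, 10]
s0→1 s0→2 s1→3 e2→2 s2→3 s2→4  — peak 4.

4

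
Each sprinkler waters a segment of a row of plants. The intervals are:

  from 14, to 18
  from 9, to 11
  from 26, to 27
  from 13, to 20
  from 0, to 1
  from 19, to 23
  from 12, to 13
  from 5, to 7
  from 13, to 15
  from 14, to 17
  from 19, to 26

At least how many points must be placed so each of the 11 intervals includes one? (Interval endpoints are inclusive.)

Process intervals by earliest right end; each time one isn't hit yet, stab at its right endpoint.
Sorted: [0,1] [5,7] [9,11] [12,13] [13,15] [14,17] [14,18] [13,20] [19,23] [19,26] [26,27]
{[0,1]} hit by 1; {[5,7]} hit by 7; {[9,11]} hit by 11; {[12,13],[13,15]} hit by 13; {[14,17],[14,18],[13,20]} hit by 17; {[19,23],[19,26]} hit by 23; {[26,27]} hit by 27.
Points: 1, 7, 11, 13, 17, 23, 27 (7 total).

7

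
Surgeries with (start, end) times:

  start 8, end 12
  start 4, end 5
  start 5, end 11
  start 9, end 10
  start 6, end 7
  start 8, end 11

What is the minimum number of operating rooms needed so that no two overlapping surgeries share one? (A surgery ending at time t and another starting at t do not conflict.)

The answer is the maximum number of intervals overlapping at any instant.
Events (time:±→running): 4:+→1 5:-→0 5:+→1 6:+→2 7:-→1 8:+→2 8:+→3 9:+→4 … peak 4.

4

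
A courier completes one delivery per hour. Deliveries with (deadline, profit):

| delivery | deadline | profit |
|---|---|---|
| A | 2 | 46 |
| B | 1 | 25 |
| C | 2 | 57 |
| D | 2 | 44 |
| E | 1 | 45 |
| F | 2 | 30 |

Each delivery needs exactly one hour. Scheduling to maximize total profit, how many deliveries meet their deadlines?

2

By profit: C(d2,57), A(d2,46), E(d1,45), D(d2,44), F(d2,30), B(d1,25)
C→slot 2; A→slot 1; E skipped; D skipped; F skipped; B skipped.
2 of 6 scheduled.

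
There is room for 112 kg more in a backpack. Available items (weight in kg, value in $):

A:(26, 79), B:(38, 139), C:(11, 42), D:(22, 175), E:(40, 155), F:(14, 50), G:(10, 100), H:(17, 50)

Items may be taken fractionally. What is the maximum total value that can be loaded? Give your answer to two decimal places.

Greedy by value/weight ratio, highest first.
Order: G (100/10=10.00) > D (175/22=7.95) > E (155/40=3.88) > C (42/11=3.82) > B (139/38=3.66) > F (50/14=3.57) > A (79/26=3.04) > H (50/17=2.94)
Fill: take G (10 @ 100) → take D (22 @ 175) → take E (40 @ 155) → take C (11 @ 42) → take 29/38 of B → 106.08; 112/112 used.
Total value = 578.08

578.08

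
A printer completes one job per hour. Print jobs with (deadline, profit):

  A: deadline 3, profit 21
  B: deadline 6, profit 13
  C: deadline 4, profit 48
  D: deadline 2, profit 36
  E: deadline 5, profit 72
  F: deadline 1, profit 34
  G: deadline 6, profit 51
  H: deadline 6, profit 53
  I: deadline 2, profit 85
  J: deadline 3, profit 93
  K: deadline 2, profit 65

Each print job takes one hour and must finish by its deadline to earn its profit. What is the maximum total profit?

By profit: J(d3,93), I(d2,85), E(d5,72), K(d2,65), H(d6,53), G(d6,51), C(d4,48), D(d2,36), F(d1,34), A(d3,21), B(d6,13)
J→slot 3; I→slot 2; E→slot 5; K→slot 1; H→slot 6; G→slot 4; C skipped; D skipped; F skipped; A skipped; B skipped.
Profit = 65 + 85 + 93 + 51 + 72 + 53 = 419

419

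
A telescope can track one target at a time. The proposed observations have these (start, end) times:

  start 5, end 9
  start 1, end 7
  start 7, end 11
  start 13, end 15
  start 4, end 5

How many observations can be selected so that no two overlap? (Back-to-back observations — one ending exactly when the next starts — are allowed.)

By end time: (4,5), (1,7), (5,9), (7,11), (13,15).
Pick (4,5); next start ≥ 5 → (5,9); next start ≥ 9 → (13,15).
Selected 3 observations.

3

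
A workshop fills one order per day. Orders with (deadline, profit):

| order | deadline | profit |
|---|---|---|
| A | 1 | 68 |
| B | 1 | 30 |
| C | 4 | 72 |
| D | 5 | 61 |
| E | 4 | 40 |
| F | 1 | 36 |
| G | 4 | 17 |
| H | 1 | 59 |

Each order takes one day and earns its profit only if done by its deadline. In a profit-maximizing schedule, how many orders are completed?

Profit order: C=72 A=68 D=61 H=59 E=40 F=36 B=30 G=17
Assign: C→slot 4, A→slot 1, D→slot 5, H skipped, E→slot 3, F skipped, B skipped, G→slot 2.
Slots: [1:A] [2:G] [3:E] [4:C] [5:D]
5 of 8 scheduled.

5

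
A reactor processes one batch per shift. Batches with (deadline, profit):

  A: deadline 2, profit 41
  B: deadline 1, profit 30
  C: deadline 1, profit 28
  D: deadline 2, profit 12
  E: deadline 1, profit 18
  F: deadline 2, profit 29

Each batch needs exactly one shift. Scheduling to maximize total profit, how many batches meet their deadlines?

2

Take jobs in profit order; each goes to the latest open slot no later than its deadline.
Profit order: A=41 B=30 F=29 C=28 E=18 D=12
Assign: A→slot 2, B→slot 1, F skipped, C skipped, E skipped, D skipped.
Slots: [1:B] [2:A]
2 of 6 scheduled.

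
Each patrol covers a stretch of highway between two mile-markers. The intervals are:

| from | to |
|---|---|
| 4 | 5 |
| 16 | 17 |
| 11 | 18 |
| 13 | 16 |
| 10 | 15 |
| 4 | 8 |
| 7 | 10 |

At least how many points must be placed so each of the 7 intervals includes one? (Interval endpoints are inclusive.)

3

Sorted: [4,5] [4,8] [7,10] [10,15] [13,16] [16,17] [11,18]
{[4,5],[4,8]} hit by 5; {[7,10],[10,15]} hit by 10; {[13,16],[16,17],[11,18]} hit by 16.
Points: 5, 10, 16 (3 total).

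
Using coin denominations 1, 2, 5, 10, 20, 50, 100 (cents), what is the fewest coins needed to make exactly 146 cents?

146 = 1×100 + 2×20 + 1×5 + 1×1
Total coins = 1 + 2 + 1 + 1 = 5

5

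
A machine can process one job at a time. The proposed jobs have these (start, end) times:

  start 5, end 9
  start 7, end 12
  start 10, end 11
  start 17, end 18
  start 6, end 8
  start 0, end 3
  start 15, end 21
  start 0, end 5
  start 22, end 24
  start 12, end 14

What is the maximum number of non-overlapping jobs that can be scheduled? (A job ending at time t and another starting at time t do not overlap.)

Order by finish time; keep every interval that doesn't clash with the previous kept one.
Sorted by end: (0,3)  (0,5)  (6,8)  (5,9)  (10,11)  (7,12)  (12,14)  (17,18)  (15,21)  (22,24)
take (0,3); skip (0,5); take (6,8); skip (5,9); take (10,11); skip (7,12); take (12,14); take (17,18); skip (15,21); take (22,24).
Selected 6 jobs.

6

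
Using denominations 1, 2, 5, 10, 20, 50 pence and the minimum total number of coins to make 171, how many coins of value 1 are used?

1

171 − 3×50→21 − 1×20→1 − 1×1→0
Count of 1: 1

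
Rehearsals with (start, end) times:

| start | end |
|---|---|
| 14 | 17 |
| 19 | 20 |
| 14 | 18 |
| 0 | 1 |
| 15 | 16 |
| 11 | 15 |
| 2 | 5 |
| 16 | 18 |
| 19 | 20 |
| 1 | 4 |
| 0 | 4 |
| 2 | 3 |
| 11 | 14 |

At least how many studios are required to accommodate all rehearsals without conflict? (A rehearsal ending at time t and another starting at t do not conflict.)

4

The answer is the maximum number of intervals overlapping at any instant.
Events (time:±→running): 0:+→1 0:+→2 1:-→1 1:+→2 2:+→3 2:+→4 … peak 4.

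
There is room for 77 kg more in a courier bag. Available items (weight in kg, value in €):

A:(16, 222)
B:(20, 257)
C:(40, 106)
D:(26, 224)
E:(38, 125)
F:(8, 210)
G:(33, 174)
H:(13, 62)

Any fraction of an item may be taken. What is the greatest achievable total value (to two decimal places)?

949.91

Greedy by value/weight ratio, highest first.
Ratios (sorted): F 26.25, A 13.88, B 12.85, D 8.62, G 5.27, H 4.77, E 3.29, C 2.65
take F (8 @ 210); take A (16 @ 222); take B (20 @ 257); take D (26 @ 224); take 7/33 of G → 36.91. Capacity used 77/77.
Total value = 949.91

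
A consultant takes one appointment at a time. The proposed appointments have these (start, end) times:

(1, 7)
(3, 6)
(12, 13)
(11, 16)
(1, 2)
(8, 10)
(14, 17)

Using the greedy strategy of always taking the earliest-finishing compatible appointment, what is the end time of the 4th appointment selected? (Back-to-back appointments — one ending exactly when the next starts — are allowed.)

Order by finish time; keep every interval that doesn't clash with the previous kept one.
By end time: (1,2), (3,6), (1,7), (8,10), (12,13), (11,16), (14,17).
Pick (1,2); next start ≥ 2 → (3,6); next start ≥ 6 → (8,10); next start ≥ 10 → (12,13); next start ≥ 13 → (14,17).
Selected: (1,2) (3,6) (8,10) (12,13) (14,17)

13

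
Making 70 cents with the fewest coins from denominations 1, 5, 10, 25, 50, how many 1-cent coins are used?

0

70 − 1×50→20 − 2×10→0
Count of 1: 0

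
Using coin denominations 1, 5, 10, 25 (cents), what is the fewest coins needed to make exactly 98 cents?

8

Use the largest denomination that fits, subtract, and repeat.
98 − 3×25→23 − 2×10→3 − 3×1→0
Total coins = 3 + 2 + 3 = 8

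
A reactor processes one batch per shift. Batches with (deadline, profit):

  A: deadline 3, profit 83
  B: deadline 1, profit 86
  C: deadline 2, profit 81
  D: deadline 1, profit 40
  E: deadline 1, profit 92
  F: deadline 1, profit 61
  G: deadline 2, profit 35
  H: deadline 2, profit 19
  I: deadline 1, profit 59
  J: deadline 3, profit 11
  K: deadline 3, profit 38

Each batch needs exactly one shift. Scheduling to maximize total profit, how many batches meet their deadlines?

3

Sort by profit descending; place each in the latest free slot ≤ its deadline.
Profit order: E=92 B=86 A=83 C=81 F=61 I=59 D=40 K=38 G=35 H=19 J=11
Assign: E→slot 1, B skipped, A→slot 3, C→slot 2, F skipped, I skipped, D skipped, K skipped, G skipped, H skipped, J skipped.
Slots: [1:E] [2:C] [3:A]
3 of 11 scheduled.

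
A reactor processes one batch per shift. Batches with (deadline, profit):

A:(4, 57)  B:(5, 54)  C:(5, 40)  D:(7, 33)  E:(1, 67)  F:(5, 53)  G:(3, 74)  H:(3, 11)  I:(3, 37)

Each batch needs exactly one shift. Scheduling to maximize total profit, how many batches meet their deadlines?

Sort by profit descending; place each in the latest free slot ≤ its deadline.
By profit: G(d3,74), E(d1,67), A(d4,57), B(d5,54), F(d5,53), C(d5,40), I(d3,37), D(d7,33), H(d3,11)
G→slot 3; E→slot 1; A→slot 4; B→slot 5; F→slot 2; C skipped; I skipped; D→slot 7; H skipped.
6 of 9 scheduled.

6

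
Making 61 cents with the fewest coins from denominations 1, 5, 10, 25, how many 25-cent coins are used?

2

Use the largest denomination that fits, subtract, and repeat.
61 − 2×25→11 − 1×10→1 − 1×1→0
Count of 25: 2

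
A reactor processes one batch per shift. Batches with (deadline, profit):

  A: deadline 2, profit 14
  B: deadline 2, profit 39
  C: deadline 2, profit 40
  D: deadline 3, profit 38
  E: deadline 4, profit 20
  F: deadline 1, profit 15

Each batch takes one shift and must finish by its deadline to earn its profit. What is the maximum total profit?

137

Take jobs in profit order; each goes to the latest open slot no later than its deadline.
Profit order: C=40 B=39 D=38 E=20 F=15 A=14
Assign: C→slot 2, B→slot 1, D→slot 3, E→slot 4, F skipped, A skipped.
Slots: [1:B] [2:C] [3:D] [4:E]
Profit = 39 + 40 + 38 + 20 = 137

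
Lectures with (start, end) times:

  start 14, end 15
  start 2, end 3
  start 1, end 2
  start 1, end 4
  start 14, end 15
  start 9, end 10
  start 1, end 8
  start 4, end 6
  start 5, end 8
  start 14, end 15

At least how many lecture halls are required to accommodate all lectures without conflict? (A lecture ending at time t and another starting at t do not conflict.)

3

Count concurrent intervals with a sweep; the peak is the room count.
Events (time:±→running): 1:+→1 1:+→2 1:+→3 … peak 3.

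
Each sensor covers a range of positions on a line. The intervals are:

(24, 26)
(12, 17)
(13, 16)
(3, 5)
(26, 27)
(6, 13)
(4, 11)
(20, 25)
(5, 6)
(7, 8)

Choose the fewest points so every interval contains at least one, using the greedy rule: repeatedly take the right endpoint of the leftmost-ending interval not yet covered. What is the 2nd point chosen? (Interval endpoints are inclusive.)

8

Sort by right endpoint; whenever an interval is uncovered, place a point at its right end.
By right end: [3,5]  [5,6]  [7,8]  [4,11]  [6,13]  [13,16]  [12,17]  [20,25]  [24,26]  [26,27]
[3,5] uncovered → point at 5; [7,8] uncovered → point at 8; [13,16] uncovered → point at 16; [20,25] uncovered → point at 25; [26,27] uncovered → point at 27.
Points: 5, 8, 16, 25, 27 (5 total).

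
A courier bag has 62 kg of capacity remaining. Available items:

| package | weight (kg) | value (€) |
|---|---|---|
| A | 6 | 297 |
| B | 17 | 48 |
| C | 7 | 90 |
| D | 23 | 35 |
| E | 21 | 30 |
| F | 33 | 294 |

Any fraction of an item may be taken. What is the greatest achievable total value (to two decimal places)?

726.18

Sort by value per unit weight and fill in that order.
Ratios (sorted): A 49.50, C 12.86, F 8.91, B 2.82, D 1.52, E 1.43
take A (6 @ 297); take C (7 @ 90); take F (33 @ 294); take 16/17 of B → 45.18. Capacity used 62/62.
Total value = 726.18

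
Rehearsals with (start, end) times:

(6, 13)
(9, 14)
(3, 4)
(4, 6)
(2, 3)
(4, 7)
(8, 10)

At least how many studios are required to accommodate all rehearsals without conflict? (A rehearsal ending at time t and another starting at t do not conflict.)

The answer is the maximum number of intervals overlapping at any instant.
starts: [2, 3, 4, 4, 6, 8, 9]
ends:   [3, 4, 6, 7, 10, 13, 14]
s2→1 e3→0 s3→1 e4→0 s4→1 s4→2 e6→1 s6→2 e7→1 s8→2 s9→3  — peak 3.

3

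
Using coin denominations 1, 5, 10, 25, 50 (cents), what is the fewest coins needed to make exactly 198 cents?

9

198 = 3×50 + 1×25 + 2×10 + 3×1
Total coins = 3 + 1 + 2 + 3 = 9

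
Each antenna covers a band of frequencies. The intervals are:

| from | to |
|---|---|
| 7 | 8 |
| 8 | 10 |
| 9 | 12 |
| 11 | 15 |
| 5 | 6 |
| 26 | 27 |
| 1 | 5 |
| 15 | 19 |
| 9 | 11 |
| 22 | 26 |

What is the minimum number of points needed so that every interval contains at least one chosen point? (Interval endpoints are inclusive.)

5

Sort by right endpoint; whenever an interval is uncovered, place a point at its right end.
By right end: [1,5]  [5,6]  [7,8]  [8,10]  [9,11]  [9,12]  [11,15]  [15,19]  [22,26]  [26,27]
[1,5] uncovered → point at 5; [7,8] uncovered → point at 8; [9,11] uncovered → point at 11; [15,19] uncovered → point at 19; [22,26] uncovered → point at 26.
Points: 5, 8, 11, 19, 26 (5 total).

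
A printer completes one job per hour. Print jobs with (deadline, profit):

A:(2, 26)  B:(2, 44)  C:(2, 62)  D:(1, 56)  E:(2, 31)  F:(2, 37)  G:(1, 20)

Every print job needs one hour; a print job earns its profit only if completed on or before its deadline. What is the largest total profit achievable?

118

Take jobs in profit order; each goes to the latest open slot no later than its deadline.
Profit order: C=62 D=56 B=44 F=37 E=31 A=26 G=20
Assign: C→slot 2, D→slot 1, B skipped, F skipped, E skipped, A skipped, G skipped.
Slots: [1:D] [2:C]
Profit = 56 + 62 = 118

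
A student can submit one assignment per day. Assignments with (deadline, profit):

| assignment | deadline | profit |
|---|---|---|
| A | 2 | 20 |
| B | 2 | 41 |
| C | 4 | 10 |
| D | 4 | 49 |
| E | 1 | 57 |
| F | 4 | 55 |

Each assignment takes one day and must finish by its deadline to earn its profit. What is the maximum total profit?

202

By profit: E(d1,57), F(d4,55), D(d4,49), B(d2,41), A(d2,20), C(d4,10)
E→slot 1; F→slot 4; D→slot 3; B→slot 2; A skipped; C skipped.
Profit = 57 + 41 + 49 + 55 = 202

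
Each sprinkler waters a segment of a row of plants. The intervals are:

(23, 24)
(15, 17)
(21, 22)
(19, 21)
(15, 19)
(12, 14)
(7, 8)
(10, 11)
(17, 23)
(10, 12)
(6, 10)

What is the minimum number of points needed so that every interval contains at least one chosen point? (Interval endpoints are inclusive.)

6

Sorted: [7,8] [6,10] [10,11] [10,12] [12,14] [15,17] [15,19] [19,21] [21,22] [17,23] [23,24]
{[7,8],[6,10]} hit by 8; {[10,11],[10,12]} hit by 11; {[12,14]} hit by 14; {[15,17],[15,19]} hit by 17; {[19,21],[21,22],[17,23]} hit by 21; {[23,24]} hit by 24.
Points: 8, 11, 14, 17, 21, 24 (6 total).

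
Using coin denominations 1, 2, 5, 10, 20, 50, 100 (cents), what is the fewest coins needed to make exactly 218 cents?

218 − 2×100→18 − 1×10→8 − 1×5→3 − 1×2→1 − 1×1→0
Total coins = 2 + 1 + 1 + 1 + 1 = 6

6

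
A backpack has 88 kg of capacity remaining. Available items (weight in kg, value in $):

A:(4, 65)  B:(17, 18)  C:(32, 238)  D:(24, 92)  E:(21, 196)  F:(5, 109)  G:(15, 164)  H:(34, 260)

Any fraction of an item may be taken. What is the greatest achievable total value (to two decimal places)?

860.94

Sort by value per unit weight and fill in that order.
Ratios (sorted): F 21.80, A 16.25, G 10.93, E 9.33, H 7.65, C 7.44, D 3.83, B 1.06
take F (5 @ 109); take A (4 @ 65); take G (15 @ 164); take E (21 @ 196); take H (34 @ 260); take 9/32 of C → 66.94. Capacity used 88/88.
Total value = 860.94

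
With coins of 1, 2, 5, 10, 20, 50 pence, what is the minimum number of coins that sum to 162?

5

162 = 3×50 + 1×10 + 1×2
Total coins = 3 + 1 + 1 = 5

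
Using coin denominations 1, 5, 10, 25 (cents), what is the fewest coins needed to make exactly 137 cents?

8

137 − 5×25→12 − 1×10→2 − 2×1→0
Total coins = 5 + 1 + 2 = 8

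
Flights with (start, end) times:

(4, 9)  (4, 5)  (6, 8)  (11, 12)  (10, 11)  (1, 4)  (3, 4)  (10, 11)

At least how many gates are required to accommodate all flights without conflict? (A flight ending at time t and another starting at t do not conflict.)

Count concurrent intervals with a sweep; the peak is the room count.
starts: [1, 3, 4, 4, 6, 10, 10, 11]
ends:   [4, 4, 5, 8, 9, 11, 11, 12]
s1→1 s3→2  — peak 2.

2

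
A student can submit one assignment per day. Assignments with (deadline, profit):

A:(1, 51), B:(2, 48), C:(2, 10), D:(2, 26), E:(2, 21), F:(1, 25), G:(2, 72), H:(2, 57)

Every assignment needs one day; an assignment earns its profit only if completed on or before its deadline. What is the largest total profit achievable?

129

Sort by profit descending; place each in the latest free slot ≤ its deadline.
Profit order: G=72 H=57 A=51 B=48 D=26 F=25 E=21 C=10
Assign: G→slot 2, H→slot 1, A skipped, B skipped, D skipped, F skipped, E skipped, C skipped.
Slots: [1:H] [2:G]
Profit = 57 + 72 = 129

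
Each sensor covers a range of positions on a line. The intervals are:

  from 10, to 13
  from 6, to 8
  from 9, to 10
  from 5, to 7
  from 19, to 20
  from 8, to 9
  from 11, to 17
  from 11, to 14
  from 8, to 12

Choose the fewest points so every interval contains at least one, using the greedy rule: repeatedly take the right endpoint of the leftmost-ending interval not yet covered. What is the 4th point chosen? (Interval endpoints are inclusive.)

20

Sorted: [5,7] [6,8] [8,9] [9,10] [8,12] [10,13] [11,14] [11,17] [19,20]
{[5,7],[6,8]} hit by 7; {[8,9],[9,10],[8,12]} hit by 9; {[10,13],[11,14],[11,17]} hit by 13; {[19,20]} hit by 20.
Points: 7, 9, 13, 20 (4 total).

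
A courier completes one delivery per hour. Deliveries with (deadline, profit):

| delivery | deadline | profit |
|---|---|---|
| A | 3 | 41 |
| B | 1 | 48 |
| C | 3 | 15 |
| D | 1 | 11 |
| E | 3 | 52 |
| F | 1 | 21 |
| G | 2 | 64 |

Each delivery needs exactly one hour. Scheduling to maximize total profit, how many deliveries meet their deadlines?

3

Take jobs in profit order; each goes to the latest open slot no later than its deadline.
Profit order: G=64 E=52 B=48 A=41 F=21 C=15 D=11
Assign: G→slot 2, E→slot 3, B→slot 1, A skipped, F skipped, C skipped, D skipped.
Slots: [1:B] [2:G] [3:E]
3 of 7 scheduled.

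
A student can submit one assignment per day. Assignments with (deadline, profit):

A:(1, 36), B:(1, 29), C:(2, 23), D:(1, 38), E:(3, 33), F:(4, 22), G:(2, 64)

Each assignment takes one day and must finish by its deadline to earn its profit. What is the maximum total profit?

Sort by profit descending; place each in the latest free slot ≤ its deadline.
Profit order: G=64 D=38 A=36 E=33 B=29 C=23 F=22
Assign: G→slot 2, D→slot 1, A skipped, E→slot 3, B skipped, C skipped, F→slot 4.
Slots: [1:D] [2:G] [3:E] [4:F]
Profit = 38 + 64 + 33 + 22 = 157

157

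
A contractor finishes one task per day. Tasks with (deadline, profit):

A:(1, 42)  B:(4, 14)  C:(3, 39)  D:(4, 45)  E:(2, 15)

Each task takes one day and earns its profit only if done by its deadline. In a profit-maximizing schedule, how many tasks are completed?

Profit order: D=45 A=42 C=39 E=15 B=14
Assign: D→slot 4, A→slot 1, C→slot 3, E→slot 2, B skipped.
Slots: [1:A] [2:E] [3:C] [4:D]
4 of 5 scheduled.

4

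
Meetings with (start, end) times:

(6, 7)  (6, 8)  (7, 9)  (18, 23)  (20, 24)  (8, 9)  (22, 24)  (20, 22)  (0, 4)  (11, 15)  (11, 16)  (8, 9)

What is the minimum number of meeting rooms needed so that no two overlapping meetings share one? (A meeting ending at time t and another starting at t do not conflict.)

3

Count concurrent intervals with a sweep; the peak is the room count.
Events (time:±→running): 0:+→1 4:-→0 6:+→1 6:+→2 7:-→1 7:+→2 8:-→1 8:+→2 8:+→3 … peak 3.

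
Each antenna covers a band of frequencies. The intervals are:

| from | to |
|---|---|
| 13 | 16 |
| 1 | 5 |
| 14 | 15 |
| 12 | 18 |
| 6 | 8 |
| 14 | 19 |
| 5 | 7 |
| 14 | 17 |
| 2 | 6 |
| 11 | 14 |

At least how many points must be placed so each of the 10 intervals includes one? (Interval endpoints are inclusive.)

3

Sorted: [1,5] [2,6] [5,7] [6,8] [11,14] [14,15] [13,16] [14,17] [12,18] [14,19]
{[1,5],[2,6],[5,7]} hit by 5; {[6,8]} hit by 8; {[11,14],[14,15],[13,16],[14,17],[12,18],[14,19]} hit by 14.
Points: 5, 8, 14 (3 total).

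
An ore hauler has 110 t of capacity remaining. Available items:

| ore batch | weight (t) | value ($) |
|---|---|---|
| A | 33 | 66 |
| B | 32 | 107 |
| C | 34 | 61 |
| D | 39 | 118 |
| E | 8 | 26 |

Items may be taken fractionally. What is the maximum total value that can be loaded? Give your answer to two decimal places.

Ratios (sorted): B 3.34, E 3.25, D 3.03, A 2.00, C 1.79
take B (32 @ 107); take E (8 @ 26); take D (39 @ 118); take 31/33 of A → 62.00. Capacity used 110/110.
Total value = 313.00

313.00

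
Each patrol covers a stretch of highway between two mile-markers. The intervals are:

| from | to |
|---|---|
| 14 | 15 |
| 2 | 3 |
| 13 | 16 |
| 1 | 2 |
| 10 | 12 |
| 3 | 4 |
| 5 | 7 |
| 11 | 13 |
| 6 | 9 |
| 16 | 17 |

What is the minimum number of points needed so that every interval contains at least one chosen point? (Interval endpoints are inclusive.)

6

Process intervals by earliest right end; each time one isn't hit yet, stab at its right endpoint.
Sorted: [1,2] [2,3] [3,4] [5,7] [6,9] [10,12] [11,13] [14,15] [13,16] [16,17]
{[1,2],[2,3]} hit by 2; {[3,4]} hit by 4; {[5,7],[6,9]} hit by 7; {[10,12],[11,13]} hit by 12; {[14,15],[13,16]} hit by 15; {[16,17]} hit by 17.
Points: 2, 4, 7, 12, 15, 17 (6 total).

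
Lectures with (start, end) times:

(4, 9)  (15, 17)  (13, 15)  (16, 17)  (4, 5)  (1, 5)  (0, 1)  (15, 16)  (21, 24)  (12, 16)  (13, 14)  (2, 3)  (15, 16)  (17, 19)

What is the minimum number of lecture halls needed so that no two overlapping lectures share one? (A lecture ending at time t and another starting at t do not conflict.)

The answer is the maximum number of intervals overlapping at any instant.
starts: [0, 1, 2, 4, 4, 12, 13, 13, 15, 15, 15, 16, 17, 21]
ends:   [1, 3, 5, 5, 9, 14, 15, 16, 16, 16, 17, 17, 19, 24]
s0→1 e1→0 s1→1 s2→2 e3→1 s4→2 s4→3 e5→2 e5→1 e9→0 s12→1 s13→2 s13→3 e14→2 e15→1 s15→2 s15→3 s15→4  — peak 4.

4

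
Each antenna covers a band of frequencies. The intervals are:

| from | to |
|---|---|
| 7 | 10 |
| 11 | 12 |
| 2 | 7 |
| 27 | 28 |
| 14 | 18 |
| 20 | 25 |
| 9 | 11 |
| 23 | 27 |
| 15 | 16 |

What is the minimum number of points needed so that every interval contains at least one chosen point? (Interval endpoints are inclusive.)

Sort by right endpoint; whenever an interval is uncovered, place a point at its right end.
Sorted: [2,7] [7,10] [9,11] [11,12] [15,16] [14,18] [20,25] [23,27] [27,28]
{[2,7],[7,10]} hit by 7; {[9,11],[11,12]} hit by 11; {[15,16],[14,18]} hit by 16; {[20,25],[23,27]} hit by 25; {[27,28]} hit by 28.
Points: 7, 11, 16, 25, 28 (5 total).

5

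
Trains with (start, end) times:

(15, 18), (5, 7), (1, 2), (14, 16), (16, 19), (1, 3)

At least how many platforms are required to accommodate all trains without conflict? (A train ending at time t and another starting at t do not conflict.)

2

Count concurrent intervals with a sweep; the peak is the room count.
Events (time:±→running): 1:+→1 1:+→2 … peak 2.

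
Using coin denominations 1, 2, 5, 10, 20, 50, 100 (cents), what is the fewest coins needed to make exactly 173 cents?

Greedy: take as many of the largest coin as possible, then repeat with the remainder.
173 = 1×100 + 1×50 + 1×20 + 1×2 + 1×1
Total coins = 1 + 1 + 1 + 1 + 1 = 5

5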